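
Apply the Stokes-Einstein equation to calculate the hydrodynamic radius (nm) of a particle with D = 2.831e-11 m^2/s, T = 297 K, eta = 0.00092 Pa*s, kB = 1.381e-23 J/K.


Stokes-Einstein: R = kB*T / (6*pi*eta*D)
R = 1.381e-23 * 297 / (6 * pi * 0.00092 * 2.831e-11)
R = 8.35452e-09 m = 8.35 nm

8.35


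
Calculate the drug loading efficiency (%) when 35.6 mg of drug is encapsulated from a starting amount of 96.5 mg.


Drug loading efficiency = (drug loaded / drug initial) * 100
DLE = 35.6 / 96.5 * 100
DLE = 0.3689 * 100
DLE = 36.89%

36.89


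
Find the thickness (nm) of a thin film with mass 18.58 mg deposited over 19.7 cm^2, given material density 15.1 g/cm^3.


Convert: m = 18.58 mg = 1.8580e-05 kg, A = 19.7 cm^2 = 1.9700e-03 m^2, rho = 15.1 g/cm^3 = 15100 kg/m^3
t = m / (A * rho)
t = 1.8580e-05 / (1.9700e-03 * 15100)
t = 6.2460e-07 m = 624.6 nm

624.6


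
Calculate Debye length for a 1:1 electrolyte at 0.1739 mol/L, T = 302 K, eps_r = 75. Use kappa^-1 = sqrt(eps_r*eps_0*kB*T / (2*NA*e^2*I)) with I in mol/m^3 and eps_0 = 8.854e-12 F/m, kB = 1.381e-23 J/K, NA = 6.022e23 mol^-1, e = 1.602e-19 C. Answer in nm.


Ionic strength I = 0.1739 * 1^2 * 1000 = 173.9 mol/m^3
kappa^-1 = sqrt(75 * 8.854e-12 * 1.381e-23 * 302 / (2 * 6.022e23 * (1.602e-19)^2 * 173.9))
kappa^-1 = 0.718 nm

0.718


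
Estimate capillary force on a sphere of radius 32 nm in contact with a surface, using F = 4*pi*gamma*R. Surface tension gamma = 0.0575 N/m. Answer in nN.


Convert radius: R = 32 nm = 3.2e-08 m
F = 4 * pi * gamma * R
F = 4 * pi * 0.0575 * 3.2e-08
F = 2.31221e-08 N = 23.1221 nN

23.1221


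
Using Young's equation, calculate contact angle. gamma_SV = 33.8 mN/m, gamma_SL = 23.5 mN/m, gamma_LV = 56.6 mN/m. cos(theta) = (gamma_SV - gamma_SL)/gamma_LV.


cos(theta) = (gamma_SV - gamma_SL) / gamma_LV
cos(theta) = (33.8 - 23.5) / 56.6
cos(theta) = 0.181979
theta = arccos(0.181979) = 79.51 degrees

79.51


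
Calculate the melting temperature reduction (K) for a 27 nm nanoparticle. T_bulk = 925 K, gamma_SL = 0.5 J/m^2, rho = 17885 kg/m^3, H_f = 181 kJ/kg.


Radius R = 27/2 = 13.5 nm = 1.35e-08 m
Convert H_f = 181 kJ/kg = 181000 J/kg
dT = 2 * gamma_SL * T_bulk / (rho * H_f * R)
dT = 2 * 0.5 * 925 / (17885 * 181000 * 1.35e-08)
dT = 21.2 K

21.2


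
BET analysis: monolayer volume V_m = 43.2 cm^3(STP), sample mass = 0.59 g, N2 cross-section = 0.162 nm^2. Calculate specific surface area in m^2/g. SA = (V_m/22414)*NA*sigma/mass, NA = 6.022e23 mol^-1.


Number of moles in monolayer = V_m / 22414 = 43.2 / 22414 = 0.00192737
Number of molecules = moles * NA = 0.00192737 * 6.022e23
SA = molecules * sigma / mass
SA = (43.2 / 22414) * 6.022e23 * 0.162e-18 / 0.59
SA = 318.7 m^2/g

318.7


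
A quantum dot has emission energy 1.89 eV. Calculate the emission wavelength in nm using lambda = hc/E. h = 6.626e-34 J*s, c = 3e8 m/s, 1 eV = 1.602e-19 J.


Convert energy: E = 1.89 eV = 1.89 * 1.602e-19 = 3.02778e-19 J
lambda = h*c / E = 6.626e-34 * 3e8 / 3.02778e-19
lambda = 6.56521e-07 m = 656.5 nm

656.5


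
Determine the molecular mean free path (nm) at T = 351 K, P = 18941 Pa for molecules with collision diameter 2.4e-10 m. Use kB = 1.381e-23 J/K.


Mean free path: lambda = kB*T / (sqrt(2) * pi * d^2 * P)
lambda = 1.381e-23 * 351 / (sqrt(2) * pi * (2.4e-10)^2 * 18941)
lambda = 1.00002e-06 m
lambda = 1000.02 nm

1000.02


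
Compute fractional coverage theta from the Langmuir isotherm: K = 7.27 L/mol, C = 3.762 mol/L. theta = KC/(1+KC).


Langmuir isotherm: theta = K*C / (1 + K*C)
K*C = 7.27 * 3.762 = 27.34974
theta = 27.34974 / (1 + 27.34974) = 27.34974 / 28.34974
theta = 0.9647

0.9647


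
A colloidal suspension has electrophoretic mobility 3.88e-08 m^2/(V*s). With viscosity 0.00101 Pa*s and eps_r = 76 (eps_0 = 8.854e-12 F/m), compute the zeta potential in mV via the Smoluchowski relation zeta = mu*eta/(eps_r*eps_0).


Smoluchowski equation: zeta = mu * eta / (eps_r * eps_0)
zeta = 3.88e-08 * 0.00101 / (76 * 8.854e-12)
zeta = 0.058237 V = 58.24 mV

58.24


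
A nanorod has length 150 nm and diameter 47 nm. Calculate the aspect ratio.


Aspect ratio AR = length / diameter
AR = 150 / 47
AR = 3.19

3.19


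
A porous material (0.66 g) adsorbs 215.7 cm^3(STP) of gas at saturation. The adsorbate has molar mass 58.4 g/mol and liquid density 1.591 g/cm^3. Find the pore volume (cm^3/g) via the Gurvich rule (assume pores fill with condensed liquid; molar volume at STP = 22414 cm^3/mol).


Moles adsorbed n = V_ads / 22414 = 215.7 / 22414 = 9.623450e-03 mol
Liquid volume V_liq = n * M / rho_liq = 9.623450e-03 * 58.4 / 1.591 = 0.35324 cm^3
Specific pore volume V_pore = V_liq / m_sample = 0.35324 / 0.66
V_pore = 0.5352 cm^3/g

0.5352


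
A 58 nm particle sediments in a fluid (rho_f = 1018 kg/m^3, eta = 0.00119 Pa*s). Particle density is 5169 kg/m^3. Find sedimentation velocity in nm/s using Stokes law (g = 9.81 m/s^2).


Radius R = 58/2 nm = 2.9e-08 m
Density difference = 5169 - 1018 = 4151 kg/m^3
v = 2 * R^2 * (rho_p - rho_f) * g / (9 * eta)
v = 2 * (2.9e-08)^2 * 4151 * 9.81 / (9 * 0.00119)
v = 6.39526e-09 m/s = 6.3953 nm/s

6.3953


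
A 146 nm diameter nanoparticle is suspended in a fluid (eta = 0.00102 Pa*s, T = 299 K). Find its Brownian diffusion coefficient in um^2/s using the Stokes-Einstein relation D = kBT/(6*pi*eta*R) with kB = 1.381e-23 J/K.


Radius R = 146/2 = 73 nm = 7.3e-08 m
D = kB*T / (6*pi*eta*R)
D = 1.381e-23 * 299 / (6 * pi * 0.00102 * 7.3e-08)
D = 2.94199e-12 m^2/s = 2.942 um^2/s

2.942


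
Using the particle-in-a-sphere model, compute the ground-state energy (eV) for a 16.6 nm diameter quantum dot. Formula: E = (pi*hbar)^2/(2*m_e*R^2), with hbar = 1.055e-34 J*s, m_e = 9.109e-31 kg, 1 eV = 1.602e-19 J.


Radius R = 16.6/2 = 8.3 nm = 8.3e-09 m
E = (pi * 1.055e-34)^2 / (2 * 9.109e-31 * (8.3e-09)^2)
E(J) = 8.75282e-22
E = E(J) / 1.602e-19 = 0.0055 eV

0.0055


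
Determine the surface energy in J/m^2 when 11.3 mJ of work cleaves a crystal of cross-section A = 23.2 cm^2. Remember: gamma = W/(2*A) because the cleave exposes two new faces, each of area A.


Convert: A = 23.2 cm^2 = 0.00232 m^2, W = 11.3 mJ = 0.0113 J
Cleaving exposes two faces of area A, so total new surface = 2*A and gamma = W / (2*A)
gamma = 0.0113 / (2 * 0.00232)
gamma = 2.435 J/m^2

2.435


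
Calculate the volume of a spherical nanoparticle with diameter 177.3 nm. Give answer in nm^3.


Radius r = 177.3/2 = 88.65 nm
Volume V = (4/3) * pi * r^3
V = (4/3) * pi * (88.65)^3
V = 2918265.69 nm^3

2918265.69


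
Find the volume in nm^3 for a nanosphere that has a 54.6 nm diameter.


Radius r = 54.6/2 = 27.3 nm
Volume V = (4/3) * pi * r^3
V = (4/3) * pi * (27.3)^3
V = 85226.87 nm^3

85226.87


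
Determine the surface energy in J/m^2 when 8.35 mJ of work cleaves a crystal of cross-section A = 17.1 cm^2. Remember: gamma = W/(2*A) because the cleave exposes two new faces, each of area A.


Convert: A = 17.1 cm^2 = 0.00171 m^2, W = 8.35 mJ = 0.00835 J
Cleaving exposes two faces of area A, so total new surface = 2*A and gamma = W / (2*A)
gamma = 0.00835 / (2 * 0.00171)
gamma = 2.442 J/m^2

2.442


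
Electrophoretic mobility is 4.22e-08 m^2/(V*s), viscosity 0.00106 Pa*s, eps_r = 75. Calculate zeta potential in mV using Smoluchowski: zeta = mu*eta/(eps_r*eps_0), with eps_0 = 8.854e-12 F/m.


Smoluchowski equation: zeta = mu * eta / (eps_r * eps_0)
zeta = 4.22e-08 * 0.00106 / (75 * 8.854e-12)
zeta = 0.067362 V = 67.36 mV

67.36


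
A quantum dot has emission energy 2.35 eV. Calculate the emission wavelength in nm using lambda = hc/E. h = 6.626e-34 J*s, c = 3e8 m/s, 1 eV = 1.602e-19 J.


Convert energy: E = 2.35 eV = 2.35 * 1.602e-19 = 3.7647e-19 J
lambda = h*c / E = 6.626e-34 * 3e8 / 3.7647e-19
lambda = 5.2801e-07 m = 528.0 nm

528.0


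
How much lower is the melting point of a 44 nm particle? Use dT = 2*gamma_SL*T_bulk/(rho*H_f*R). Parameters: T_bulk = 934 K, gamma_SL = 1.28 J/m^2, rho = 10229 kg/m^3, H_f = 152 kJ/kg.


Radius R = 44/2 = 22 nm = 2.2e-08 m
Convert H_f = 152 kJ/kg = 152000 J/kg
dT = 2 * gamma_SL * T_bulk / (rho * H_f * R)
dT = 2 * 1.28 * 934 / (10229 * 152000 * 2.2e-08)
dT = 69.9 K

69.9


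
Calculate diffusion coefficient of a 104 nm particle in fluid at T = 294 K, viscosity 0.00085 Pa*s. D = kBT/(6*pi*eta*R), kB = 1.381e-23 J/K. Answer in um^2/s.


Radius R = 104/2 = 52 nm = 5.2e-08 m
D = kB*T / (6*pi*eta*R)
D = 1.381e-23 * 294 / (6 * pi * 0.00085 * 5.2e-08)
D = 4.87324e-12 m^2/s = 4.873 um^2/s

4.873


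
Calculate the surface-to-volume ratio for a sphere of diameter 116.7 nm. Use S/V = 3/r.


Radius r = 116.7/2 = 58.35 nm
S/V = 3 / r = 3 / 58.35
S/V = 0.0514 nm^-1

0.0514


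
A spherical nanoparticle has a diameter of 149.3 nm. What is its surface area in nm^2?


Radius r = 149.3/2 = 74.65 nm
Surface area SA = 4 * pi * r^2
SA = 4 * pi * (74.65)^2
SA = 70027.64 nm^2

70027.64


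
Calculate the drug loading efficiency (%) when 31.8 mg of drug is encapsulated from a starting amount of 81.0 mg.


Drug loading efficiency = (drug loaded / drug initial) * 100
DLE = 31.8 / 81.0 * 100
DLE = 0.3926 * 100
DLE = 39.26%

39.26


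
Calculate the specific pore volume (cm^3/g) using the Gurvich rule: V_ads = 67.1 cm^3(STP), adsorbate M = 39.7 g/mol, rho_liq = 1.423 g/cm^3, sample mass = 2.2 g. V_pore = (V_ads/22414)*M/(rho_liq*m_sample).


Moles adsorbed n = V_ads / 22414 = 67.1 / 22414 = 2.993665e-03 mol
Liquid volume V_liq = n * M / rho_liq = 2.993665e-03 * 39.7 / 1.423 = 0.08352 cm^3
Specific pore volume V_pore = V_liq / m_sample = 0.08352 / 2.2
V_pore = 0.038 cm^3/g

0.038


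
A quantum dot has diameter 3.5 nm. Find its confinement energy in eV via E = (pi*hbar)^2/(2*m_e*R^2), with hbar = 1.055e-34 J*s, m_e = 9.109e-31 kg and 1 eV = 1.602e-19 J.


Radius R = 3.5/2 = 1.75 nm = 1.75e-09 m
E = (pi * 1.055e-34)^2 / (2 * 9.109e-31 * (1.75e-09)^2)
E(J) = 1.96892e-20
E = E(J) / 1.602e-19 = 0.1229 eV

0.1229


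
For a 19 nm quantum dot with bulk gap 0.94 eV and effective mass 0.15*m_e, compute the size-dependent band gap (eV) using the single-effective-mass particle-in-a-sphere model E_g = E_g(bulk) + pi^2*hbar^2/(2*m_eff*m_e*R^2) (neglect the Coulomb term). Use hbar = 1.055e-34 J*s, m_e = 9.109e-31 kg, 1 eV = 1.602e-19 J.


Radius R = 19/2 nm = 9.5e-09 m
Confinement energy dE = pi^2 * hbar^2 / (2 * m_eff * m_e * R^2)
dE = pi^2 * (1.055e-34)^2 / (2 * 0.15 * 9.109e-31 * (9.5e-09)^2) J, divided by 1.602e-19 J/eV
dE = 0.0278 eV
Total band gap = E_g(bulk) + dE = 0.94 + 0.0278 = 0.9678 eV

0.9678


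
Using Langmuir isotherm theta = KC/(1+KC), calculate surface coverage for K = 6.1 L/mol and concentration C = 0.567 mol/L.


Langmuir isotherm: theta = K*C / (1 + K*C)
K*C = 6.1 * 0.567 = 3.4587
theta = 3.4587 / (1 + 3.4587) = 3.4587 / 4.4587
theta = 0.7757

0.7757


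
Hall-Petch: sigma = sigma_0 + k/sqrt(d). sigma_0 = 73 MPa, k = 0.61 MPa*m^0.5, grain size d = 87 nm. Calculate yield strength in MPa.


d = 87 nm = 8.7e-08 m
sqrt(d) = 0.0002949576
Hall-Petch contribution = k / sqrt(d) = 0.61 / 0.0002949576 = 2068.1 MPa
sigma = sigma_0 + k/sqrt(d) = 73 + 2068.1 = 2141.1 MPa

2141.1


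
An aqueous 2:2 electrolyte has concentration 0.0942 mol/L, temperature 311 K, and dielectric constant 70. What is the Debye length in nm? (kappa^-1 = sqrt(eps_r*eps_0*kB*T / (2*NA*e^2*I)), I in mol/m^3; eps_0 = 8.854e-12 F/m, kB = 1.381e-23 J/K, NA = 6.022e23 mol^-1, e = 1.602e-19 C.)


Ionic strength I = 0.0942 * 2^2 * 1000 = 376.8 mol/m^3
kappa^-1 = sqrt(70 * 8.854e-12 * 1.381e-23 * 311 / (2 * 6.022e23 * (1.602e-19)^2 * 376.8))
kappa^-1 = 0.478 nm

0.478


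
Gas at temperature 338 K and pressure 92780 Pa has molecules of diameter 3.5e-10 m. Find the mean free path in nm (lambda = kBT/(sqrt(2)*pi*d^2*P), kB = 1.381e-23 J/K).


Mean free path: lambda = kB*T / (sqrt(2) * pi * d^2 * P)
lambda = 1.381e-23 * 338 / (sqrt(2) * pi * (3.5e-10)^2 * 92780)
lambda = 9.2439e-08 m
lambda = 92.44 nm

92.44


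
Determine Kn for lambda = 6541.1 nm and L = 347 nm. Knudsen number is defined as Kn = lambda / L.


Knudsen number Kn = lambda / L
Kn = 6541.1 / 347
Kn = 18.8504

18.8504


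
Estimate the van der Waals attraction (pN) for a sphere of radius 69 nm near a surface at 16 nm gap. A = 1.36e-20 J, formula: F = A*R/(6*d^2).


Convert to SI: R = 69 nm = 6.9e-08 m, d = 16 nm = 1.6e-08 m
F = A * R / (6 * d^2)
F = 1.36e-20 * 6.9e-08 / (6 * (1.6e-08)^2)
F = 6.10938e-13 N = 0.611 pN

0.611


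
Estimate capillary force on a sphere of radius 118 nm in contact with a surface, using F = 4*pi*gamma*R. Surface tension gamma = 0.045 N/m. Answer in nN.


Convert radius: R = 118 nm = 1.18e-07 m
F = 4 * pi * gamma * R
F = 4 * pi * 0.045 * 1.18e-07
F = 6.67274e-08 N = 66.7274 nN

66.7274


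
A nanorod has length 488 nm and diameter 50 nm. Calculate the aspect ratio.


Aspect ratio AR = length / diameter
AR = 488 / 50
AR = 9.76

9.76


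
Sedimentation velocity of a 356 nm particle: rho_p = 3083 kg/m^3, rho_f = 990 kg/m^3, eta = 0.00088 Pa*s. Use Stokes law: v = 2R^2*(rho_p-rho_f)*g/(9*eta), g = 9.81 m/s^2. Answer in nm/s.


Radius R = 356/2 nm = 1.78e-07 m
Density difference = 3083 - 990 = 2093 kg/m^3
v = 2 * R^2 * (rho_p - rho_f) * g / (9 * eta)
v = 2 * (1.78e-07)^2 * 2093 * 9.81 / (9 * 0.00088)
v = 1.64279e-07 m/s = 164.2794 nm/s

164.2794


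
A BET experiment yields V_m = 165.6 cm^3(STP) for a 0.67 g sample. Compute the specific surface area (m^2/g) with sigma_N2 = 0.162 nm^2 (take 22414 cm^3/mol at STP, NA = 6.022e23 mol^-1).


Number of moles in monolayer = V_m / 22414 = 165.6 / 22414 = 0.00738824
Number of molecules = moles * NA = 0.00738824 * 6.022e23
SA = molecules * sigma / mass
SA = (165.6 / 22414) * 6.022e23 * 0.162e-18 / 0.67
SA = 1075.8 m^2/g

1075.8


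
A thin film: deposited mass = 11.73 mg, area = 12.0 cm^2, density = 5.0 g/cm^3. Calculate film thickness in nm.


Convert: m = 11.73 mg = 1.1730e-05 kg, A = 12.0 cm^2 = 1.2000e-03 m^2, rho = 5.0 g/cm^3 = 5000 kg/m^3
t = m / (A * rho)
t = 1.1730e-05 / (1.2000e-03 * 5000)
t = 1.9550e-06 m = 1955.0 nm

1955.0


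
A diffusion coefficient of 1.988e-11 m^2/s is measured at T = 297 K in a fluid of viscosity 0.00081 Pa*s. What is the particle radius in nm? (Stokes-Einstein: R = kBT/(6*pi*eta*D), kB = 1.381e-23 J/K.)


Stokes-Einstein: R = kB*T / (6*pi*eta*D)
R = 1.381e-23 * 297 / (6 * pi * 0.00081 * 1.988e-11)
R = 1.35129e-08 m = 13.51 nm

13.51


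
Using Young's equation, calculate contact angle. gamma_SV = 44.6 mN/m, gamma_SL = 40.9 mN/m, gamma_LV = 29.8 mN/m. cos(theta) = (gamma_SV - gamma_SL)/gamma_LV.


cos(theta) = (gamma_SV - gamma_SL) / gamma_LV
cos(theta) = (44.6 - 40.9) / 29.8
cos(theta) = 0.124161
theta = arccos(0.124161) = 82.87 degrees

82.87


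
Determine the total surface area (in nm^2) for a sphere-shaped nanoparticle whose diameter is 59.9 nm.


Radius r = 59.9/2 = 29.95 nm
Surface area SA = 4 * pi * r^2
SA = 4 * pi * (29.95)^2
SA = 11272.07 nm^2

11272.07


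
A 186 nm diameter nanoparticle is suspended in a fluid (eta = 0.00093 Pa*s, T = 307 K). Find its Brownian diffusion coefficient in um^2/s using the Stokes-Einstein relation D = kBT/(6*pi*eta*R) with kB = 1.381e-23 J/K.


Radius R = 186/2 = 93 nm = 9.3e-08 m
D = kB*T / (6*pi*eta*R)
D = 1.381e-23 * 307 / (6 * pi * 0.00093 * 9.3e-08)
D = 2.60055e-12 m^2/s = 2.601 um^2/s

2.601


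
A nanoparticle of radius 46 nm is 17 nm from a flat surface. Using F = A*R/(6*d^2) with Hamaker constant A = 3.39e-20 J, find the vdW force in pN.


Convert to SI: R = 46 nm = 4.6e-08 m, d = 17 nm = 1.7e-08 m
F = A * R / (6 * d^2)
F = 3.39e-20 * 4.6e-08 / (6 * (1.7e-08)^2)
F = 8.99308e-13 N = 0.899 pN

0.899


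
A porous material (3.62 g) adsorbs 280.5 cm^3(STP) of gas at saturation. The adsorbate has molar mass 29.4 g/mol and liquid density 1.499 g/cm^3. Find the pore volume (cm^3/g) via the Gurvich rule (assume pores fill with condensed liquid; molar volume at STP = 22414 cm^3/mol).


Moles adsorbed n = V_ads / 22414 = 280.5 / 22414 = 1.251450e-02 mol
Liquid volume V_liq = n * M / rho_liq = 1.251450e-02 * 29.4 / 1.499 = 0.24545 cm^3
Specific pore volume V_pore = V_liq / m_sample = 0.24545 / 3.62
V_pore = 0.0678 cm^3/g

0.0678


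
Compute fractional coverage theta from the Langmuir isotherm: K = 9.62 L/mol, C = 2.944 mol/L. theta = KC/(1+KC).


Langmuir isotherm: theta = K*C / (1 + K*C)
K*C = 9.62 * 2.944 = 28.32128
theta = 28.32128 / (1 + 28.32128) = 28.32128 / 29.32128
theta = 0.9659

0.9659


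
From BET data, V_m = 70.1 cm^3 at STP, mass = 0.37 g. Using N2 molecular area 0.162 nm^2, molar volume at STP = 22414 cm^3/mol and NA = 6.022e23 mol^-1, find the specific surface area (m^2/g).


Number of moles in monolayer = V_m / 22414 = 70.1 / 22414 = 0.00312751
Number of molecules = moles * NA = 0.00312751 * 6.022e23
SA = molecules * sigma / mass
SA = (70.1 / 22414) * 6.022e23 * 0.162e-18 / 0.37
SA = 824.6 m^2/g

824.6


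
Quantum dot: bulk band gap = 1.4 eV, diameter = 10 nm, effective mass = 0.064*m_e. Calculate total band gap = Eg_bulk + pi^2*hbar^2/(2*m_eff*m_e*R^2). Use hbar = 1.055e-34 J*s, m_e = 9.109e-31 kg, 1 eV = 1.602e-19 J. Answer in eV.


Radius R = 10/2 nm = 5e-09 m
Confinement energy dE = pi^2 * hbar^2 / (2 * m_eff * m_e * R^2)
dE = pi^2 * (1.055e-34)^2 / (2 * 0.064 * 9.109e-31 * (5e-09)^2) J, divided by 1.602e-19 J/eV
dE = 0.2352 eV
Total band gap = E_g(bulk) + dE = 1.4 + 0.2352 = 1.6352 eV

1.6352


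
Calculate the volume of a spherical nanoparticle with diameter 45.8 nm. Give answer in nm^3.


Radius r = 45.8/2 = 22.9 nm
Volume V = (4/3) * pi * r^3
V = (4/3) * pi * (22.9)^3
V = 50303.14 nm^3

50303.14


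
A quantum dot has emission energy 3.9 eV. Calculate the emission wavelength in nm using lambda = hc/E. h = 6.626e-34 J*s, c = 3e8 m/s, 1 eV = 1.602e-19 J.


Convert energy: E = 3.9 eV = 3.9 * 1.602e-19 = 6.2478e-19 J
lambda = h*c / E = 6.626e-34 * 3e8 / 6.2478e-19
lambda = 3.1816e-07 m = 318.2 nm

318.2


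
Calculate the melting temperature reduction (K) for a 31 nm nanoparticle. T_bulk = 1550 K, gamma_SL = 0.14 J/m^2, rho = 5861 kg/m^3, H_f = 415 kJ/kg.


Radius R = 31/2 = 15.5 nm = 1.55e-08 m
Convert H_f = 415 kJ/kg = 415000 J/kg
dT = 2 * gamma_SL * T_bulk / (rho * H_f * R)
dT = 2 * 0.14 * 1550 / (5861 * 415000 * 1.55e-08)
dT = 11.5 K

11.5


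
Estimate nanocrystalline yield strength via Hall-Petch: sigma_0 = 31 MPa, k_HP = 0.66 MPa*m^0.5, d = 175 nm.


d = 175 nm = 1.75e-07 m
sqrt(d) = 0.00041833
Hall-Petch contribution = k / sqrt(d) = 0.66 / 0.00041833 = 1577.7 MPa
sigma = sigma_0 + k/sqrt(d) = 31 + 1577.7 = 1608.7 MPa

1608.7


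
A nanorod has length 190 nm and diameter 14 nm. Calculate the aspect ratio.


Aspect ratio AR = length / diameter
AR = 190 / 14
AR = 13.57

13.57


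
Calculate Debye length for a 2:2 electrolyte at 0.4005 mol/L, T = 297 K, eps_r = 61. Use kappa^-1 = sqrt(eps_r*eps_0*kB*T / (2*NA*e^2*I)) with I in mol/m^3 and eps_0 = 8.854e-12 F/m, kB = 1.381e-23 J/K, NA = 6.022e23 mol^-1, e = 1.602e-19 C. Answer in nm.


Ionic strength I = 0.4005 * 2^2 * 1000 = 1602 mol/m^3
kappa^-1 = sqrt(61 * 8.854e-12 * 1.381e-23 * 297 / (2 * 6.022e23 * (1.602e-19)^2 * 1602))
kappa^-1 = 0.212 nm

0.212


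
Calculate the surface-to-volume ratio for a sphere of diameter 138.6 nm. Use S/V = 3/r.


Radius r = 138.6/2 = 69.3 nm
S/V = 3 / r = 3 / 69.3
S/V = 0.0433 nm^-1

0.0433


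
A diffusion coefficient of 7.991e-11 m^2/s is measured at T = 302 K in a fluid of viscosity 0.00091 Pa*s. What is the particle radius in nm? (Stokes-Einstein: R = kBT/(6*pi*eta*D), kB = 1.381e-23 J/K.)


Stokes-Einstein: R = kB*T / (6*pi*eta*D)
R = 1.381e-23 * 302 / (6 * pi * 0.00091 * 7.991e-11)
R = 3.04268e-09 m = 3.04 nm

3.04


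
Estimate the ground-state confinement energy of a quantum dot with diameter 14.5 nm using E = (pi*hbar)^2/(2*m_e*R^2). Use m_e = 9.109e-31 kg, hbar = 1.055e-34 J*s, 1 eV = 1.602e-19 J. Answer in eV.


Radius R = 14.5/2 = 7.25 nm = 7.25e-09 m
E = (pi * 1.055e-34)^2 / (2 * 9.109e-31 * (7.25e-09)^2)
E(J) = 1.14717e-21
E = E(J) / 1.602e-19 = 0.0072 eV

0.0072


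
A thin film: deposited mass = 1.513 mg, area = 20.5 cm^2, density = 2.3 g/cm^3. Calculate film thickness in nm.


Convert: m = 1.513 mg = 1.5130e-06 kg, A = 20.5 cm^2 = 2.0500e-03 m^2, rho = 2.3 g/cm^3 = 2300 kg/m^3
t = m / (A * rho)
t = 1.5130e-06 / (2.0500e-03 * 2300)
t = 3.2089e-07 m = 320.9 nm

320.9


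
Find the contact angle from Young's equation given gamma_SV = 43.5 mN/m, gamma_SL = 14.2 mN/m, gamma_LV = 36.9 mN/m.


cos(theta) = (gamma_SV - gamma_SL) / gamma_LV
cos(theta) = (43.5 - 14.2) / 36.9
cos(theta) = 0.794038
theta = arccos(0.794038) = 37.44 degrees

37.44


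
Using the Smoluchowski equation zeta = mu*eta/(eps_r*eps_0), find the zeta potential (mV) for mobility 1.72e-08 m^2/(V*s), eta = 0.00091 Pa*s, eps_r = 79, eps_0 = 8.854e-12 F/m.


Smoluchowski equation: zeta = mu * eta / (eps_r * eps_0)
zeta = 1.72e-08 * 0.00091 / (79 * 8.854e-12)
zeta = 0.022377 V = 22.38 mV

22.38


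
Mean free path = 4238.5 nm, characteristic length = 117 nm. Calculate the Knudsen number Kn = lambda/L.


Knudsen number Kn = lambda / L
Kn = 4238.5 / 117
Kn = 36.2265

36.2265


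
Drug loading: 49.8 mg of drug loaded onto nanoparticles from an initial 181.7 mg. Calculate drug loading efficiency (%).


Drug loading efficiency = (drug loaded / drug initial) * 100
DLE = 49.8 / 181.7 * 100
DLE = 0.2741 * 100
DLE = 27.41%

27.41


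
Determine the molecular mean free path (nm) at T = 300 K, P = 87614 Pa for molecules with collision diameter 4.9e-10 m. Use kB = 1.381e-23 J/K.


Mean free path: lambda = kB*T / (sqrt(2) * pi * d^2 * P)
lambda = 1.381e-23 * 300 / (sqrt(2) * pi * (4.9e-10)^2 * 87614)
lambda = 4.43286e-08 m
lambda = 44.33 nm

44.33


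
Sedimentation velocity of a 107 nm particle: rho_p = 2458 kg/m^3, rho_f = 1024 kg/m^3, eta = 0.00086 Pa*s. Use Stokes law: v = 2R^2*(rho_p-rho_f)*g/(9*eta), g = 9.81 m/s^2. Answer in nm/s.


Radius R = 107/2 nm = 5.35e-08 m
Density difference = 2458 - 1024 = 1434 kg/m^3
v = 2 * R^2 * (rho_p - rho_f) * g / (9 * eta)
v = 2 * (5.35e-08)^2 * 1434 * 9.81 / (9 * 0.00086)
v = 1.04043e-08 m/s = 10.4043 nm/s

10.4043


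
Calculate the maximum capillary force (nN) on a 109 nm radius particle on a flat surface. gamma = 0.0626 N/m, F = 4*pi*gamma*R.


Convert radius: R = 109 nm = 1.09e-07 m
F = 4 * pi * gamma * R
F = 4 * pi * 0.0626 * 1.09e-07
F = 8.57454e-08 N = 85.7454 nN

85.7454


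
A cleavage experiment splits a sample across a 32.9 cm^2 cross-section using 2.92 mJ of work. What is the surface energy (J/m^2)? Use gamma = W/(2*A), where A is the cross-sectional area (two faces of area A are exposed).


Convert: A = 32.9 cm^2 = 0.00329 m^2, W = 2.92 mJ = 0.00292 J
Cleaving exposes two faces of area A, so total new surface = 2*A and gamma = W / (2*A)
gamma = 0.00292 / (2 * 0.00329)
gamma = 0.444 J/m^2

0.444


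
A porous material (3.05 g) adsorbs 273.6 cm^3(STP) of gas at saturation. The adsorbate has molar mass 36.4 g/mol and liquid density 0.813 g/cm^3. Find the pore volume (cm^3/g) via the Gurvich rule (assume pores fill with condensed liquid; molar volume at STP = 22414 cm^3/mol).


Moles adsorbed n = V_ads / 22414 = 273.6 / 22414 = 1.220666e-02 mol
Liquid volume V_liq = n * M / rho_liq = 1.220666e-02 * 36.4 / 0.813 = 0.54652 cm^3
Specific pore volume V_pore = V_liq / m_sample = 0.54652 / 3.05
V_pore = 0.1792 cm^3/g

0.1792


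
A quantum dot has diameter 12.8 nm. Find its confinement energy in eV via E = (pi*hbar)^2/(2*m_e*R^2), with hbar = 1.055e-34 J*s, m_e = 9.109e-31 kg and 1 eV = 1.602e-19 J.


Radius R = 12.8/2 = 6.4 nm = 6.4e-09 m
E = (pi * 1.055e-34)^2 / (2 * 9.109e-31 * (6.4e-09)^2)
E(J) = 1.47212e-21
E = E(J) / 1.602e-19 = 0.0092 eV

0.0092


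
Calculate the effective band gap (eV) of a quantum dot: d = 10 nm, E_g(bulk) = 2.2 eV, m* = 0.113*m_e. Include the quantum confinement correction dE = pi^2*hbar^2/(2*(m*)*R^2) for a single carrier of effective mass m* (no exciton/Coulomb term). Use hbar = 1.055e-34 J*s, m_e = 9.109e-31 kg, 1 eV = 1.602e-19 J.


Radius R = 10/2 nm = 5e-09 m
Confinement energy dE = pi^2 * hbar^2 / (2 * m_eff * m_e * R^2)
dE = pi^2 * (1.055e-34)^2 / (2 * 0.113 * 9.109e-31 * (5e-09)^2) J, divided by 1.602e-19 J/eV
dE = 0.1332 eV
Total band gap = E_g(bulk) + dE = 2.2 + 0.1332 = 2.3332 eV

2.3332


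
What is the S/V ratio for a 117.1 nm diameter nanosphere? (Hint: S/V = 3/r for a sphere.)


Radius r = 117.1/2 = 58.55 nm
S/V = 3 / r = 3 / 58.55
S/V = 0.0512 nm^-1

0.0512


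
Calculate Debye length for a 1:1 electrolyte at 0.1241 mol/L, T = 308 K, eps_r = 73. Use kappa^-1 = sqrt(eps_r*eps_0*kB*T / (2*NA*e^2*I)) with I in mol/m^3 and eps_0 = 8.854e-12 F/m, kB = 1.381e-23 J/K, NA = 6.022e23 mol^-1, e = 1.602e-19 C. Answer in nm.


Ionic strength I = 0.1241 * 1^2 * 1000 = 124.1 mol/m^3
kappa^-1 = sqrt(73 * 8.854e-12 * 1.381e-23 * 308 / (2 * 6.022e23 * (1.602e-19)^2 * 124.1))
kappa^-1 = 0.847 nm

0.847


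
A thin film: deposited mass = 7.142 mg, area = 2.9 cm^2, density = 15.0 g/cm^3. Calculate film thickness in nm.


Convert: m = 7.142 mg = 7.1420e-06 kg, A = 2.9 cm^2 = 2.9000e-04 m^2, rho = 15.0 g/cm^3 = 15000 kg/m^3
t = m / (A * rho)
t = 7.1420e-06 / (2.9000e-04 * 15000)
t = 1.6418e-06 m = 1641.8 nm

1641.8


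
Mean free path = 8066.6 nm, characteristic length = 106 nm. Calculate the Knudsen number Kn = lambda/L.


Knudsen number Kn = lambda / L
Kn = 8066.6 / 106
Kn = 76.1

76.1


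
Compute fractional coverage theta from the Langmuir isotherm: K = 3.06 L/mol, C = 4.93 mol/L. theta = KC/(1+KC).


Langmuir isotherm: theta = K*C / (1 + K*C)
K*C = 3.06 * 4.93 = 15.0858
theta = 15.0858 / (1 + 15.0858) = 15.0858 / 16.0858
theta = 0.9378

0.9378


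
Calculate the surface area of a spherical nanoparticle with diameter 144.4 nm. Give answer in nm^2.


Radius r = 144.4/2 = 72.2 nm
Surface area SA = 4 * pi * r^2
SA = 4 * pi * (72.2)^2
SA = 65506.48 nm^2

65506.48


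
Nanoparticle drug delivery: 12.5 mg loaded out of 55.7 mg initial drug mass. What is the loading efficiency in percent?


Drug loading efficiency = (drug loaded / drug initial) * 100
DLE = 12.5 / 55.7 * 100
DLE = 0.2244 * 100
DLE = 22.44%

22.44


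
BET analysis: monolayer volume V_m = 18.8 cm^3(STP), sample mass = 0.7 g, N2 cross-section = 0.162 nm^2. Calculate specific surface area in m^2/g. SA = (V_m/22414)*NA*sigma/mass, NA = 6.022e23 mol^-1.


Number of moles in monolayer = V_m / 22414 = 18.8 / 22414 = 0.00083876
Number of molecules = moles * NA = 0.00083876 * 6.022e23
SA = molecules * sigma / mass
SA = (18.8 / 22414) * 6.022e23 * 0.162e-18 / 0.7
SA = 116.9 m^2/g

116.9


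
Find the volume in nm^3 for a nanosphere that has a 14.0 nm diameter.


Radius r = 14.0/2 = 7 nm
Volume V = (4/3) * pi * r^3
V = (4/3) * pi * (7)^3
V = 1436.76 nm^3

1436.76


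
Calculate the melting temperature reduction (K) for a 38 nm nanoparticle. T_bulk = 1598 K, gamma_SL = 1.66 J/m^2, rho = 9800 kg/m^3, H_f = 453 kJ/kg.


Radius R = 38/2 = 19 nm = 1.9e-08 m
Convert H_f = 453 kJ/kg = 453000 J/kg
dT = 2 * gamma_SL * T_bulk / (rho * H_f * R)
dT = 2 * 1.66 * 1598 / (9800 * 453000 * 1.9e-08)
dT = 62.9 K

62.9


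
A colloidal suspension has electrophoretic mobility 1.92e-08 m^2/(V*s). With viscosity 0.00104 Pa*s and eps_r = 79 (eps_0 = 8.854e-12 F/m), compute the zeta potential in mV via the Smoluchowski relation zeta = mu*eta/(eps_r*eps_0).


Smoluchowski equation: zeta = mu * eta / (eps_r * eps_0)
zeta = 1.92e-08 * 0.00104 / (79 * 8.854e-12)
zeta = 0.028547 V = 28.55 mV

28.55


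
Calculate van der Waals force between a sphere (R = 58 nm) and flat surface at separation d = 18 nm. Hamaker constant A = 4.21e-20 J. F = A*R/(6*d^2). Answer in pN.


Convert to SI: R = 58 nm = 5.8e-08 m, d = 18 nm = 1.8e-08 m
F = A * R / (6 * d^2)
F = 4.21e-20 * 5.8e-08 / (6 * (1.8e-08)^2)
F = 1.25607e-12 N = 1.256 pN

1.256


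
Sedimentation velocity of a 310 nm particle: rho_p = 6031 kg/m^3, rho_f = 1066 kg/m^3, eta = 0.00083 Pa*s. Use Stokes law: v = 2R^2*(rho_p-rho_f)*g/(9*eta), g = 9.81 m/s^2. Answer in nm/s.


Radius R = 310/2 nm = 1.55e-07 m
Density difference = 6031 - 1066 = 4965 kg/m^3
v = 2 * R^2 * (rho_p - rho_f) * g / (9 * eta)
v = 2 * (1.55e-07)^2 * 4965 * 9.81 / (9 * 0.00083)
v = 3.133e-07 m/s = 313.3005 nm/s

313.3005


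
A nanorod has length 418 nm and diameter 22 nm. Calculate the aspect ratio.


Aspect ratio AR = length / diameter
AR = 418 / 22
AR = 19.0

19.0


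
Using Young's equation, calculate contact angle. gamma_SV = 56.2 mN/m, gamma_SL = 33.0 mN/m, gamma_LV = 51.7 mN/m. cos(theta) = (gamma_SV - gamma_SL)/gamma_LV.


cos(theta) = (gamma_SV - gamma_SL) / gamma_LV
cos(theta) = (56.2 - 33.0) / 51.7
cos(theta) = 0.448743
theta = arccos(0.448743) = 63.34 degrees

63.34


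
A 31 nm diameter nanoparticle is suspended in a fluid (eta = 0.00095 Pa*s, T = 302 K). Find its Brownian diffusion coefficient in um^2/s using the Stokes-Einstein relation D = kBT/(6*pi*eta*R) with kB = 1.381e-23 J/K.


Radius R = 31/2 = 15.5 nm = 1.55e-08 m
D = kB*T / (6*pi*eta*R)
D = 1.381e-23 * 302 / (6 * pi * 0.00095 * 1.55e-08)
D = 1.5026e-11 m^2/s = 15.026 um^2/s

15.026


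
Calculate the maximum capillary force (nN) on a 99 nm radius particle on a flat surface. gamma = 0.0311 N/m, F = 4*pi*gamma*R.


Convert radius: R = 99 nm = 9.9e-08 m
F = 4 * pi * gamma * R
F = 4 * pi * 0.0311 * 9.9e-08
F = 3.86906e-08 N = 38.6906 nN

38.6906


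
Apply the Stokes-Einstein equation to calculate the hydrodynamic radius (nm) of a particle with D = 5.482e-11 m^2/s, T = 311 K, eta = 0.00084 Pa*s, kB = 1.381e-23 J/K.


Stokes-Einstein: R = kB*T / (6*pi*eta*D)
R = 1.381e-23 * 311 / (6 * pi * 0.00084 * 5.482e-11)
R = 4.94806e-09 m = 4.95 nm

4.95


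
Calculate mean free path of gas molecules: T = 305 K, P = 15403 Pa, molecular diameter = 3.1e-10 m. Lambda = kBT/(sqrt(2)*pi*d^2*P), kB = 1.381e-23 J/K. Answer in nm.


Mean free path: lambda = kB*T / (sqrt(2) * pi * d^2 * P)
lambda = 1.381e-23 * 305 / (sqrt(2) * pi * (3.1e-10)^2 * 15403)
lambda = 6.40472e-07 m
lambda = 640.47 nm

640.47


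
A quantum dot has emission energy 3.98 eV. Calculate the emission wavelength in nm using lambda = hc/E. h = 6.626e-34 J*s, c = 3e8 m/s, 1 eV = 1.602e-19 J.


Convert energy: E = 3.98 eV = 3.98 * 1.602e-19 = 6.37596e-19 J
lambda = h*c / E = 6.626e-34 * 3e8 / 6.37596e-19
lambda = 3.11765e-07 m = 311.8 nm

311.8


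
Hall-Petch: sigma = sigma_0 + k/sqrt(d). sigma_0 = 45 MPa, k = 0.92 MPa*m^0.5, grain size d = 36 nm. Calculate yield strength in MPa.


d = 36 nm = 3.6e-08 m
sqrt(d) = 0.0001897367
Hall-Petch contribution = k / sqrt(d) = 0.92 / 0.0001897367 = 4848.8 MPa
sigma = sigma_0 + k/sqrt(d) = 45 + 4848.8 = 4893.8 MPa

4893.8


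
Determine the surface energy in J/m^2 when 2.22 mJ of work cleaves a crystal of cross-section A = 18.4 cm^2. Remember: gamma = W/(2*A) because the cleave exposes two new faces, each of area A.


Convert: A = 18.4 cm^2 = 0.00184 m^2, W = 2.22 mJ = 0.00222 J
Cleaving exposes two faces of area A, so total new surface = 2*A and gamma = W / (2*A)
gamma = 0.00222 / (2 * 0.00184)
gamma = 0.603 J/m^2

0.603


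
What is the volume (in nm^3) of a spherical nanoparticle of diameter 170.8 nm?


Radius r = 170.8/2 = 85.4 nm
Volume V = (4/3) * pi * r^3
V = (4/3) * pi * (85.4)^3
V = 2608928.77 nm^3

2608928.77


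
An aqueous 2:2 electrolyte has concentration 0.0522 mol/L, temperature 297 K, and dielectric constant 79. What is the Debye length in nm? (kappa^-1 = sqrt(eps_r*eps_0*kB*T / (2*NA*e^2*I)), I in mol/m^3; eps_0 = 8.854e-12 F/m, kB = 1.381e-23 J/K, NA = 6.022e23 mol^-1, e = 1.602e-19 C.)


Ionic strength I = 0.0522 * 2^2 * 1000 = 208.8 mol/m^3
kappa^-1 = sqrt(79 * 8.854e-12 * 1.381e-23 * 297 / (2 * 6.022e23 * (1.602e-19)^2 * 208.8))
kappa^-1 = 0.667 nm

0.667


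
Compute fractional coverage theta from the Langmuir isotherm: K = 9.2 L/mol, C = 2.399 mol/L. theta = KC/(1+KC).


Langmuir isotherm: theta = K*C / (1 + K*C)
K*C = 9.2 * 2.399 = 22.0708
theta = 22.0708 / (1 + 22.0708) = 22.0708 / 23.0708
theta = 0.9567

0.9567


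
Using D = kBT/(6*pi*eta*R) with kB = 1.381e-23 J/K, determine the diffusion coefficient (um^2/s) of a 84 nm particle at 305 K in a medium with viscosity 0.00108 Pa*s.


Radius R = 84/2 = 42 nm = 4.2e-08 m
D = kB*T / (6*pi*eta*R)
D = 1.381e-23 * 305 / (6 * pi * 0.00108 * 4.2e-08)
D = 4.92628e-12 m^2/s = 4.926 um^2/s

4.926


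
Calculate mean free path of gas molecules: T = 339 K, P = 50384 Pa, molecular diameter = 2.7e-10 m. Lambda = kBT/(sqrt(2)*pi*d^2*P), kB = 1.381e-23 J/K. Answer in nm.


Mean free path: lambda = kB*T / (sqrt(2) * pi * d^2 * P)
lambda = 1.381e-23 * 339 / (sqrt(2) * pi * (2.7e-10)^2 * 50384)
lambda = 2.86885e-07 m
lambda = 286.89 nm

286.89


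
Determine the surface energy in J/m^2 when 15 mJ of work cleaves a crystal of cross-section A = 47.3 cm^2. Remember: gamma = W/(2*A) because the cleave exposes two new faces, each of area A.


Convert: A = 47.3 cm^2 = 0.00473 m^2, W = 15 mJ = 0.015 J
Cleaving exposes two faces of area A, so total new surface = 2*A and gamma = W / (2*A)
gamma = 0.015 / (2 * 0.00473)
gamma = 1.586 J/m^2

1.586


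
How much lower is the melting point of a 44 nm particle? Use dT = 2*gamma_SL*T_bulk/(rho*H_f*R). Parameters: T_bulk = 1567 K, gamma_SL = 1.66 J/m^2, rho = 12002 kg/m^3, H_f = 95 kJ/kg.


Radius R = 44/2 = 22 nm = 2.2e-08 m
Convert H_f = 95 kJ/kg = 95000 J/kg
dT = 2 * gamma_SL * T_bulk / (rho * H_f * R)
dT = 2 * 1.66 * 1567 / (12002 * 95000 * 2.2e-08)
dT = 207.4 K

207.4


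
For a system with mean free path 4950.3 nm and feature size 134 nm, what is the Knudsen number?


Knudsen number Kn = lambda / L
Kn = 4950.3 / 134
Kn = 36.9425

36.9425


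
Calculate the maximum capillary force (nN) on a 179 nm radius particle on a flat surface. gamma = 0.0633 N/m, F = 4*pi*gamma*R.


Convert radius: R = 179 nm = 1.79e-07 m
F = 4 * pi * gamma * R
F = 4 * pi * 0.0633 * 1.79e-07
F = 1.42386e-07 N = 142.3858 nN

142.3858


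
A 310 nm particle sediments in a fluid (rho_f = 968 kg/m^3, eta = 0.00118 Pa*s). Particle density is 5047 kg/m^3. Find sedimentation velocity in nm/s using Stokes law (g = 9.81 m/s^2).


Radius R = 310/2 nm = 1.55e-07 m
Density difference = 5047 - 968 = 4079 kg/m^3
v = 2 * R^2 * (rho_p - rho_f) * g / (9 * eta)
v = 2 * (1.55e-07)^2 * 4079 * 9.81 / (9 * 0.00118)
v = 1.81047e-07 m/s = 181.0471 nm/s

181.0471


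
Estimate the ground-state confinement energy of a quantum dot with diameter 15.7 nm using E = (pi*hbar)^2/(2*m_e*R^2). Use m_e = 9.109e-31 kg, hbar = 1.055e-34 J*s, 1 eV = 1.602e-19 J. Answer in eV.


Radius R = 15.7/2 = 7.85 nm = 7.85e-09 m
E = (pi * 1.055e-34)^2 / (2 * 9.109e-31 * (7.85e-09)^2)
E(J) = 9.78509e-22
E = E(J) / 1.602e-19 = 0.0061 eV

0.0061


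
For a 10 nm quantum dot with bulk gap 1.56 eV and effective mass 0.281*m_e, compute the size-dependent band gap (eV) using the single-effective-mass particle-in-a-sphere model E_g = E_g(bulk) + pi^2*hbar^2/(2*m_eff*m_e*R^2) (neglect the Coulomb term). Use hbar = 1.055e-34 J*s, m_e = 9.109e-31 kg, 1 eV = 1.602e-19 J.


Radius R = 10/2 nm = 5e-09 m
Confinement energy dE = pi^2 * hbar^2 / (2 * m_eff * m_e * R^2)
dE = pi^2 * (1.055e-34)^2 / (2 * 0.281 * 9.109e-31 * (5e-09)^2) J, divided by 1.602e-19 J/eV
dE = 0.0536 eV
Total band gap = E_g(bulk) + dE = 1.56 + 0.0536 = 1.6136 eV

1.6136


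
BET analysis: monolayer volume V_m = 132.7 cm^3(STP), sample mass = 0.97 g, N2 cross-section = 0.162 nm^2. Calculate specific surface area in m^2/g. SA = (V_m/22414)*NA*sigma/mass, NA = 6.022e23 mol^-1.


Number of moles in monolayer = V_m / 22414 = 132.7 / 22414 = 0.00592041
Number of molecules = moles * NA = 0.00592041 * 6.022e23
SA = molecules * sigma / mass
SA = (132.7 / 22414) * 6.022e23 * 0.162e-18 / 0.97
SA = 595.4 m^2/g

595.4


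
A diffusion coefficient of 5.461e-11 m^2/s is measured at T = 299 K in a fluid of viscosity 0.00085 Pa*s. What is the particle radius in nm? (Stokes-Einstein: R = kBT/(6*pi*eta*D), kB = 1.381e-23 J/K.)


Stokes-Einstein: R = kB*T / (6*pi*eta*D)
R = 1.381e-23 * 299 / (6 * pi * 0.00085 * 5.461e-11)
R = 4.71925e-09 m = 4.72 nm

4.72


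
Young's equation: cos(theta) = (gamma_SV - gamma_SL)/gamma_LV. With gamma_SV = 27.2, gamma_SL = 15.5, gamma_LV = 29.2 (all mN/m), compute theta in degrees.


cos(theta) = (gamma_SV - gamma_SL) / gamma_LV
cos(theta) = (27.2 - 15.5) / 29.2
cos(theta) = 0.400685
theta = arccos(0.400685) = 66.38 degrees

66.38


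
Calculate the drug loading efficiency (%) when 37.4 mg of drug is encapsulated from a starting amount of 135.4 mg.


Drug loading efficiency = (drug loaded / drug initial) * 100
DLE = 37.4 / 135.4 * 100
DLE = 0.2762 * 100
DLE = 27.62%

27.62


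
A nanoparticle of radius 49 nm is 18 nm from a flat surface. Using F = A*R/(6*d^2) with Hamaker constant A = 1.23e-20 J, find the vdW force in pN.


Convert to SI: R = 49 nm = 4.9e-08 m, d = 18 nm = 1.8e-08 m
F = A * R / (6 * d^2)
F = 1.23e-20 * 4.9e-08 / (6 * (1.8e-08)^2)
F = 3.10031e-13 N = 0.31 pN

0.31


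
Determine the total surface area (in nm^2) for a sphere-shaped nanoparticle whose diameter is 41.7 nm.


Radius r = 41.7/2 = 20.85 nm
Surface area SA = 4 * pi * r^2
SA = 4 * pi * (20.85)^2
SA = 5462.88 nm^2

5462.88


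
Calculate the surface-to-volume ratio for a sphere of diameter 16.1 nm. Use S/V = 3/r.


Radius r = 16.1/2 = 8.05 nm
S/V = 3 / r = 3 / 8.05
S/V = 0.3727 nm^-1

0.3727


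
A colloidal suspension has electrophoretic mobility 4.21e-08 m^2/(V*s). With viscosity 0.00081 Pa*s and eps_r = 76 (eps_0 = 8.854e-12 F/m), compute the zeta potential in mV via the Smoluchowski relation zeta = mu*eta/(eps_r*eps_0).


Smoluchowski equation: zeta = mu * eta / (eps_r * eps_0)
zeta = 4.21e-08 * 0.00081 / (76 * 8.854e-12)
zeta = 0.050677 V = 50.68 mV

50.68


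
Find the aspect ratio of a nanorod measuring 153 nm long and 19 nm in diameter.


Aspect ratio AR = length / diameter
AR = 153 / 19
AR = 8.05

8.05


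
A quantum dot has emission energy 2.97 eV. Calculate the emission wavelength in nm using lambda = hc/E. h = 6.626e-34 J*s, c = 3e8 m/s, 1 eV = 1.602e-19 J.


Convert energy: E = 2.97 eV = 2.97 * 1.602e-19 = 4.75794e-19 J
lambda = h*c / E = 6.626e-34 * 3e8 / 4.75794e-19
lambda = 4.17786e-07 m = 417.8 nm

417.8


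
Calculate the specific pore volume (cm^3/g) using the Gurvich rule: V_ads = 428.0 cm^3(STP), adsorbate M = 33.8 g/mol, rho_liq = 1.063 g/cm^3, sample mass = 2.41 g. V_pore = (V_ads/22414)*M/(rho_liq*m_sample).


Moles adsorbed n = V_ads / 22414 = 428.0 / 22414 = 1.909521e-02 mol
Liquid volume V_liq = n * M / rho_liq = 1.909521e-02 * 33.8 / 1.063 = 0.60717 cm^3
Specific pore volume V_pore = V_liq / m_sample = 0.60717 / 2.41
V_pore = 0.2519 cm^3/g

0.2519


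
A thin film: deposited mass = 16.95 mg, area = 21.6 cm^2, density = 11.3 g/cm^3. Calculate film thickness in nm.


Convert: m = 16.95 mg = 1.6950e-05 kg, A = 21.6 cm^2 = 2.1600e-03 m^2, rho = 11.3 g/cm^3 = 11300 kg/m^3
t = m / (A * rho)
t = 1.6950e-05 / (2.1600e-03 * 11300)
t = 6.9444e-07 m = 694.4 nm

694.4


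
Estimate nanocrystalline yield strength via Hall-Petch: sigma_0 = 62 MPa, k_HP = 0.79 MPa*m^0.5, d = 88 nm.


d = 88 nm = 8.8e-08 m
sqrt(d) = 0.0002966479
Hall-Petch contribution = k / sqrt(d) = 0.79 / 0.0002966479 = 2663.1 MPa
sigma = sigma_0 + k/sqrt(d) = 62 + 2663.1 = 2725.1 MPa

2725.1


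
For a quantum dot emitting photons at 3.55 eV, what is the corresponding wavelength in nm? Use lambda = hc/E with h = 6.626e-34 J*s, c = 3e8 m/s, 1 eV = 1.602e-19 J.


Convert energy: E = 3.55 eV = 3.55 * 1.602e-19 = 5.6871e-19 J
lambda = h*c / E = 6.626e-34 * 3e8 / 5.6871e-19
lambda = 3.49528e-07 m = 349.5 nm

349.5


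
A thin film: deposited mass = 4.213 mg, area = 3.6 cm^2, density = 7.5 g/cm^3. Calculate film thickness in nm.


Convert: m = 4.213 mg = 4.2130e-06 kg, A = 3.6 cm^2 = 3.6000e-04 m^2, rho = 7.5 g/cm^3 = 7500 kg/m^3
t = m / (A * rho)
t = 4.2130e-06 / (3.6000e-04 * 7500)
t = 1.5604e-06 m = 1560.4 nm

1560.4
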